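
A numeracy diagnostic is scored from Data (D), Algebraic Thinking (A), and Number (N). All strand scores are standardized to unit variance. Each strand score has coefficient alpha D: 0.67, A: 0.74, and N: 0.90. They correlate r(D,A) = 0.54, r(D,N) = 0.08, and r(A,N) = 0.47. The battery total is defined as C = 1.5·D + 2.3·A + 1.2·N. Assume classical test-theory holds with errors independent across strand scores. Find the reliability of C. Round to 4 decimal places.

0.8549

Var(C) = 1.5² + 2.3² + 1.2² + 2·[3.45·0.54 + 1.8·0.08 + 2.76·0.47] = 8.98 + 6.6084 = 15.5884.
Under uncorrelated errors the observed covariances equal the true-score covariances, so only the own-variance terms attenuate.
True-score variance = [1.5²·0.67 + 2.3²·0.74 + 1.2²·0.90] + 6.6084 = 6.7181 + 6.6084 = 13.3265.
Reliability = 13.3265 / 15.5884 = 0.8549.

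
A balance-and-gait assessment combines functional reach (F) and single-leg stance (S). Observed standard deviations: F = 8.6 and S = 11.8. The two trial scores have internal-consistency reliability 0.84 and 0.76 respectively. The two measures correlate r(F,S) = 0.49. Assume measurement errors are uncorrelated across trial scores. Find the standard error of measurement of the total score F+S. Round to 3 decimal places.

Var(total) = 213.2 + 99.4504 = 312.65.
True-score variance = 167.949 + 99.4504 = 267.399, so reliability = 0.8553.
Error variance = 312.65 − 267.399 = 45.2512; SEM = √45.2512 = 6.727.

6.727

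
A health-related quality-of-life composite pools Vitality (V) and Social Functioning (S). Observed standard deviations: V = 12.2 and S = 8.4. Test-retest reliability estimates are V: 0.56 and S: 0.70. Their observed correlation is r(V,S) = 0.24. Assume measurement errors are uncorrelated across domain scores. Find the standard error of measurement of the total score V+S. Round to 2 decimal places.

Var(total) = 219.4 + 49.1904 = 268.59.
True-score variance = 132.742 + 49.1904 = 181.933, so reliability = 0.6774.
Error variance = 268.59 − 181.933 = 86.6576; SEM = √86.6576 = 9.31.

9.31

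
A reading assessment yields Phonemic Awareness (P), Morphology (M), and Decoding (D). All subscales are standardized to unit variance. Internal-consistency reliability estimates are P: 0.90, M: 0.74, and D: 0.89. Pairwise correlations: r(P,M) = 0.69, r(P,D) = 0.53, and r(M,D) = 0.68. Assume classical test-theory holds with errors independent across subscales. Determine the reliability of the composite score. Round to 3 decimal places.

Var(P+M+D) = 3 + 2·[0.69 + 0.53 + 0.68] = 3 + 3.8 = 6.8.
Under uncorrelated errors the observed covariances equal the true-score covariances, so only the own-variance terms attenuate.
True-score variance = [0.90 + 0.74 + 0.89] + 3.8 = 2.53 + 3.8 = 6.33.
Reliability = 6.33 / 6.8 = 0.931.

0.931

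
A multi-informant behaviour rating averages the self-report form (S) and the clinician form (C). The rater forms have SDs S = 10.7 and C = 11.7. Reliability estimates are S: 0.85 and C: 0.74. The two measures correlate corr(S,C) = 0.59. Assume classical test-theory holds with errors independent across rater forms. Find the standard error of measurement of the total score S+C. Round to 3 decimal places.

7.264

Var(total) = 251.38 + 147.724 = 399.104.
True-score variance = 198.615 + 147.724 = 346.339, so reliability = 0.8678.
Error variance = 399.104 − 346.339 = 52.7649; SEM = √52.7649 = 7.264.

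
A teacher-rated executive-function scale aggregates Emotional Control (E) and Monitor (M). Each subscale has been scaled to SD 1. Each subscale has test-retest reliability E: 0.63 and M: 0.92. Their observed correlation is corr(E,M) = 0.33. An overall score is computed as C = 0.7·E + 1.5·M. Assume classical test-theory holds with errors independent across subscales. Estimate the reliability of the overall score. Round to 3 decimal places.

0.895

Var(C) = 0.7² + 1.5² + 2·[1.05·0.33] = 2.74 + 0.693 = 3.433.
Under uncorrelated errors the observed covariances equal the true-score covariances, so only the own-variance terms attenuate.
True-score variance = [0.7²·0.63 + 1.5²·0.92] + 0.693 = 2.3787 + 0.693 = 3.0717.
Reliability = 3.0717 / 3.433 = 0.895.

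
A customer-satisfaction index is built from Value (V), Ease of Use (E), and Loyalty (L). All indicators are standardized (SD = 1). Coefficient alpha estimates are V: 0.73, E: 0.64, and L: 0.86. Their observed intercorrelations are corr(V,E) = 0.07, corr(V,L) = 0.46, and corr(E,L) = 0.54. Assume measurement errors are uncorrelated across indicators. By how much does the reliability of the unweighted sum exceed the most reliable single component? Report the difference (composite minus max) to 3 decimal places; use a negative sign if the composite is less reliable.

Var(sum) = 3 + 2.14 = 5.14; true-score variance = 2.23 + 2.14 = 4.37; composite reliability = 0.8502.
Max component reliability = 0.8600.
Difference = 0.8502 − 0.8600 = -0.010.

-0.010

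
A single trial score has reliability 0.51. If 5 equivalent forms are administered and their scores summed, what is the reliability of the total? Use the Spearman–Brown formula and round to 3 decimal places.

0.839

ρ_k = kρ / (1 + (k−1)ρ) = 5·0.51 / (1 + 4·0.51) = 2.550 / 3.040 = 0.839.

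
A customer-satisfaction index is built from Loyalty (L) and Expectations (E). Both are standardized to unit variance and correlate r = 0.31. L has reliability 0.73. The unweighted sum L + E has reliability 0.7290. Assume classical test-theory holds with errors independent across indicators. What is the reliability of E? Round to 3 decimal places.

0.560

Var(L+E) = 2 + 2·0.31 = 2.620.
True-score variance = ρ_L + ρ_E + 2·0.31, so 0.7290 = (0.73 + ρ_E + 0.62) / 2.620.
ρ_E = 0.7290·2.620 − 0.73 − 0.62 = 0.560.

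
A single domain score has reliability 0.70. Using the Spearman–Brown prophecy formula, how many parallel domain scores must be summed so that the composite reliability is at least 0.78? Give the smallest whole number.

k ≥ ρ*(1−ρ₁)/(ρ₁(1−ρ*)) = 0.78·0.30 / (0.70·0.22) = 1.519.
Smallest integer k = 2.

2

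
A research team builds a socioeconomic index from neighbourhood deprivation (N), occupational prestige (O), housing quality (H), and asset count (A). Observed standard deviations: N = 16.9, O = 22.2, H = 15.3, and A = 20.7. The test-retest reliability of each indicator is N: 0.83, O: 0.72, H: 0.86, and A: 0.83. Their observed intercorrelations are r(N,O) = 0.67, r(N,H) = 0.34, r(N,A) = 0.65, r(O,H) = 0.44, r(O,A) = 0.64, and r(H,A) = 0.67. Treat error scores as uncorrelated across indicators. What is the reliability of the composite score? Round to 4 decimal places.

Var(N+O+H+A) = 16.9² + 22.2² + 15.3² + 20.7² + 2·[16.9·22.2·0.67 + 16.9·15.3·0.34 + 16.9·20.7·0.65 + 22.2·15.3·0.44 + 22.2·20.7·0.64 + 15.3·20.7·0.67] = 1441.03 + 2444.85 = 3885.88.
With uncorrelated errors the cross-covariances are all true-score covariance, so they carry over unchanged; only the diagonal terms shrink to ρᵢσᵢ².
True-score variance = [16.9²·0.83 + 22.2²·0.72 + 15.3²·0.86 + 20.7²·0.83] + 2444.85 = 1148.87 + 2444.85 = 3593.72.
Reliability = 3593.72 / 3885.88 = 0.9248.

0.9248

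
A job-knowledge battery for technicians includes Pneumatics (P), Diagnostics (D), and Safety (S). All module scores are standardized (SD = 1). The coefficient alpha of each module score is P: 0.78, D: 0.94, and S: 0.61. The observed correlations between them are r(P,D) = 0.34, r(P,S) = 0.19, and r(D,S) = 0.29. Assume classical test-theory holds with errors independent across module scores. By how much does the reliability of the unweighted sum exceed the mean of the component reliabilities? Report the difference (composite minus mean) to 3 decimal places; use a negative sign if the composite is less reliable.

Var(sum) = 3 + 1.64 = 4.64; true-score variance = 2.33 + 1.64 = 3.97; composite reliability = 0.8556.
Mean component reliability = 0.7767.
Difference = 0.8556 − 0.7767 = 0.079.

0.079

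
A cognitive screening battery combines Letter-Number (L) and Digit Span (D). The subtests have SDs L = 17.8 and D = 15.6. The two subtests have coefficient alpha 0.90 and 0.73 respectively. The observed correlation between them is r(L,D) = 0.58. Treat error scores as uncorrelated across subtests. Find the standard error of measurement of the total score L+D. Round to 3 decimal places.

Var(total) = 560.2 + 322.109 = 882.309.
True-score variance = 462.809 + 322.109 = 784.918, so reliability = 0.8896.
Error variance = 882.309 − 784.918 = 97.3912; SEM = √97.3912 = 9.869.

9.869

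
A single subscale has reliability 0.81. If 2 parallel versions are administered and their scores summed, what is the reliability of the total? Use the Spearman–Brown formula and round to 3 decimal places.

0.895

ρ_k = kρ / (1 + (k−1)ρ) = 2·0.81 / (1 + 1·0.81) = 1.620 / 1.810 = 0.895.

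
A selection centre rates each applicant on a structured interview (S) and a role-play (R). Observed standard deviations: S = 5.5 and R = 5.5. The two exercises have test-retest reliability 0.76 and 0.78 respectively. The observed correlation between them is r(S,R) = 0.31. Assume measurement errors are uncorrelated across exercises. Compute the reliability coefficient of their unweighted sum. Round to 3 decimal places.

0.824

Var(S+R) = 5.5² + 5.5² + 2·[5.5·5.5·0.31] = 60.5 + 18.755 = 79.255.
Because errors are independent across components, Cov(Tᵢ,Tⱼ) = Cov(Xᵢ,Xⱼ); the off-diagonal part of the true-score variance is the same as above.
True-score variance = [5.5²·0.76 + 5.5²·0.78] + 18.755 = 46.585 + 18.755 = 65.34.
Reliability = 65.34 / 79.255 = 0.824.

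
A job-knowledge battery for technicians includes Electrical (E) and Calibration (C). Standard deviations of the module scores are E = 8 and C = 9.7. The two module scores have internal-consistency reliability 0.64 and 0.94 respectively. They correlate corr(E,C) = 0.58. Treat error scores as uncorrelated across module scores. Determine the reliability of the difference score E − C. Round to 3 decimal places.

Var(E−C) = 8² + 9.7² − 2·8·9.7·0.58 = 158.09 − 90.016 = 68.074.
With uncorrelated errors the cross-covariances are all true-score covariance, so they carry over unchanged; only the diagonal terms shrink to ρᵢσᵢ².
True-score variance = [8²·0.64 + 9.7²·0.94] − 90.016 = 129.405 − 90.016 = 39.3886.
Reliability = 39.3886 / 68.074 = 0.579.

0.579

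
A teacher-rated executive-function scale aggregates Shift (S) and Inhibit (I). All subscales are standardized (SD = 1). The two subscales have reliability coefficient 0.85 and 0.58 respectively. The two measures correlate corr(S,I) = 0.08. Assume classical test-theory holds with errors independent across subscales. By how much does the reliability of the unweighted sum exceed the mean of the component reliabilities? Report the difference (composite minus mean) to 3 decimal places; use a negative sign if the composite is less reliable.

0.021

Var(sum) = 2 + 0.16 = 2.16; true-score variance = 1.43 + 0.16 = 1.59; composite reliability = 0.7361.
Mean component reliability = 0.7150.
Difference = 0.7361 − 0.7150 = 0.021.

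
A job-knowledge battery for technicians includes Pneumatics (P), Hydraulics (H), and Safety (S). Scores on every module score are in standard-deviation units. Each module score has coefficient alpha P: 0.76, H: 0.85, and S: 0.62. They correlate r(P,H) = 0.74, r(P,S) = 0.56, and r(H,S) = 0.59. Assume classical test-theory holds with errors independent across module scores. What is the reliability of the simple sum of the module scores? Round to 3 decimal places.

0.886

Var(P+H+S) = 3 + 2·[0.74 + 0.56 + 0.59] = 3 + 3.78 = 6.78.
Because errors are independent across components, Cov(Tᵢ,Tⱼ) = Cov(Xᵢ,Xⱼ); the off-diagonal part of the true-score variance is the same as above.
True-score variance = [0.76 + 0.85 + 0.62] + 3.78 = 2.23 + 3.78 = 6.01.
Reliability = 6.01 / 6.78 = 0.886.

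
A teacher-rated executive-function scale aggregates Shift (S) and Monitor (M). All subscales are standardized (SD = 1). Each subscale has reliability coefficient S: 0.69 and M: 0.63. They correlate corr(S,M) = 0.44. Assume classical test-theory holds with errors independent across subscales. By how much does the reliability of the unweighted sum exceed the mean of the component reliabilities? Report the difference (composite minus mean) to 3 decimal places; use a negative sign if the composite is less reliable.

0.104

Var(sum) = 2 + 0.88 = 2.88; true-score variance = 1.32 + 0.88 = 2.2; composite reliability = 0.7639.
Mean component reliability = 0.6600.
Difference = 0.7639 − 0.6600 = 0.104.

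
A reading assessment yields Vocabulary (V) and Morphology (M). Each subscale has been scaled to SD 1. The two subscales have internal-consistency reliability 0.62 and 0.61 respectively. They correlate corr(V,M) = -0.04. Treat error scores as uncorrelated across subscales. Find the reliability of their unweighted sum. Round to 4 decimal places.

0.5990

Var(V+M) = 2 + 2·[(-0.04)] = 2 − 0.08 = 1.92.
Because errors are independent across components, Cov(Tᵢ,Tⱼ) = Cov(Xᵢ,Xⱼ); the off-diagonal part of the true-score variance is the same as above.
True-score variance = [0.62 + 0.61] − 0.08 = 1.23 − 0.08 = 1.15.
Reliability = 1.15 / 1.92 = 0.5990.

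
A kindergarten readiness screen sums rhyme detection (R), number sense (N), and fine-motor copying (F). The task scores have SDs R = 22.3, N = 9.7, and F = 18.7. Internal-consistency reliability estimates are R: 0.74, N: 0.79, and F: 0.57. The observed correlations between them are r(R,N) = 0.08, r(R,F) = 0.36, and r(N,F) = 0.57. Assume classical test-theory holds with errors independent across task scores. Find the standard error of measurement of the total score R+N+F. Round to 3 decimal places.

17.304

Var(total) = 941.07 + 541.641 = 1482.71.
True-score variance = 641.649 + 541.641 = 1183.29, so reliability = 0.7981.
Error variance = 1482.71 − 1183.29 = 299.421; SEM = √299.421 = 17.304.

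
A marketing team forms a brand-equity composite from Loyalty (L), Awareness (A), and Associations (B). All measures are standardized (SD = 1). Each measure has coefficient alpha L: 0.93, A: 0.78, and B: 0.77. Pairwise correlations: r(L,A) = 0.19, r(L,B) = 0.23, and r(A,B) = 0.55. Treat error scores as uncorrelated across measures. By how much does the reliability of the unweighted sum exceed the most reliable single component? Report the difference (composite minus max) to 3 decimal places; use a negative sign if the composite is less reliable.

Var(sum) = 3 + 1.94 = 4.94; true-score variance = 2.48 + 1.94 = 4.42; composite reliability = 0.8947.
Max component reliability = 0.9300.
Difference = 0.8947 − 0.9300 = -0.035.

-0.035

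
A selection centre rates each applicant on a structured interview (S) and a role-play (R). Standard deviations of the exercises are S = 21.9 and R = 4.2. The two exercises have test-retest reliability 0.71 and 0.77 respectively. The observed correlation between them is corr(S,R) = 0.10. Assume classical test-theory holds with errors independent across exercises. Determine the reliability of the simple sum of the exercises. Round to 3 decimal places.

0.722

Var(S+R) = 21.9² + 4.2² + 2·[21.9·4.2·0.10] = 497.25 + 18.396 = 515.646.
With uncorrelated errors the cross-covariances are all true-score covariance, so they carry over unchanged; only the diagonal terms shrink to ρᵢσᵢ².
True-score variance = [21.9²·0.71 + 4.2²·0.77] + 18.396 = 354.106 + 18.396 = 372.502.
Reliability = 372.502 / 515.646 = 0.722.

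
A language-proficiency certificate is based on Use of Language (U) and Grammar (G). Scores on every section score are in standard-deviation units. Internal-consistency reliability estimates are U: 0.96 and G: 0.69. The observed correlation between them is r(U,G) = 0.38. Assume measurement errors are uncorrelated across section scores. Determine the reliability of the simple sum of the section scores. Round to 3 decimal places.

0.873

Var(U+G) = 2 + 2·[0.38] = 2 + 0.76 = 2.76.
Because errors are independent across components, Cov(Tᵢ,Tⱼ) = Cov(Xᵢ,Xⱼ); the off-diagonal part of the true-score variance is the same as above.
True-score variance = [0.96 + 0.69] + 0.76 = 1.65 + 0.76 = 2.41.
Reliability = 2.41 / 2.76 = 0.873.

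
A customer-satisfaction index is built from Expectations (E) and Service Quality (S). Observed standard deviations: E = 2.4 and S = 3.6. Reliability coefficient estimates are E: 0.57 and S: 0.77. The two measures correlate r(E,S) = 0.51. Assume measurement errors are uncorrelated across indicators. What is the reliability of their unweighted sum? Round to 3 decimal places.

0.802

Var(E+S) = 2.4² + 3.6² + 2·[2.4·3.6·0.51] = 18.72 + 8.8128 = 27.5328.
With uncorrelated errors the cross-covariances are all true-score covariance, so they carry over unchanged; only the diagonal terms shrink to ρᵢσᵢ².
True-score variance = [2.4²·0.57 + 3.6²·0.77] + 8.8128 = 13.2624 + 8.8128 = 22.0752.
Reliability = 22.0752 / 27.5328 = 0.802.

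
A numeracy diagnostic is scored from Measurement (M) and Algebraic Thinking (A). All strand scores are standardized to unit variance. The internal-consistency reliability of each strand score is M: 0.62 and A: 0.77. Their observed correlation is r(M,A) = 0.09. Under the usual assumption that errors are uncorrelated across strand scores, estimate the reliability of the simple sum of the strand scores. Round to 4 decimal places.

Var(M+A) = 2 + 2·[0.09] = 2 + 0.18 = 2.18.
Because errors are independent across components, Cov(Tᵢ,Tⱼ) = Cov(Xᵢ,Xⱼ); the off-diagonal part of the true-score variance is the same as above.
True-score variance = [0.62 + 0.77] + 0.18 = 1.39 + 0.18 = 1.57.
Reliability = 1.57 / 2.18 = 0.7202.

0.7202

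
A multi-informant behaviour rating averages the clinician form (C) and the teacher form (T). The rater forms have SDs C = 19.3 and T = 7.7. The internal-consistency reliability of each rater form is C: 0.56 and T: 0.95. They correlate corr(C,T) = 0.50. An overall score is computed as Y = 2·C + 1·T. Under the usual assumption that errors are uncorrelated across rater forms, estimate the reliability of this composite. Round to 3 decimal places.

0.643

Var(Y) = 2²·19.3² + 7.7² + 2·[2·19.3·7.7·0.50] = 1549.25 + 297.22 = 1846.47.
With uncorrelated errors the cross-covariances are all true-score covariance, so they carry over unchanged; only the diagonal terms shrink to ρᵢσᵢ².
True-score variance = [2²·19.3²·0.56 + 7.7²·0.95] + 297.22 = 890.703 + 297.22 = 1187.92.
Reliability = 1187.92 / 1846.47 = 0.643.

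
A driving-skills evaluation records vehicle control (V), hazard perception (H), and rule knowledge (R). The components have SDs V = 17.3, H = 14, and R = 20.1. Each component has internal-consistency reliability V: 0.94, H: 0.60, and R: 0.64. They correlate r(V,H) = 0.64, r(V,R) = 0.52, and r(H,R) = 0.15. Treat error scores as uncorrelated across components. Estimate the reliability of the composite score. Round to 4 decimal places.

0.8539

Var(V+H+R) = 17.3² + 14² + 20.1² + 2·[17.3·14·0.64 + 17.3·20.1·0.52 + 14·20.1·0.15] = 899.3 + 756.075 = 1655.38.
With uncorrelated errors the cross-covariances are all true-score covariance, so they carry over unchanged; only the diagonal terms shrink to ρᵢσᵢ².
True-score variance = [17.3²·0.94 + 14²·0.60 + 20.1²·0.64] + 756.075 = 657.499 + 756.075 = 1413.57.
Reliability = 1413.57 / 1655.38 = 0.8539.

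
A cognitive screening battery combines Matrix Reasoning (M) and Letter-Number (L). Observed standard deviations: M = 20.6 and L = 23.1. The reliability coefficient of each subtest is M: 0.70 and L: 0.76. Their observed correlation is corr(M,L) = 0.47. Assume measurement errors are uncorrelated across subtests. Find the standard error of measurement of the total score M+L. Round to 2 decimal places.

Var(total) = 957.97 + 447.308 = 1405.28.
True-score variance = 702.596 + 447.308 = 1149.9, so reliability = 0.8183.
Error variance = 1405.28 − 1149.9 = 255.374; SEM = √255.374 = 15.98.

15.98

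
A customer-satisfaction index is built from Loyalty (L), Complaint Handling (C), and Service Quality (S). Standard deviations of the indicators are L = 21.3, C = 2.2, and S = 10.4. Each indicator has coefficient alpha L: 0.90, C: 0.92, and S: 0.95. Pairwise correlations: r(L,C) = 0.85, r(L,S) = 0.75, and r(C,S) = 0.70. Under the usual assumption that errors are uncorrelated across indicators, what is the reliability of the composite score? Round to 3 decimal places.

0.949

Var(L+C+S) = 21.3² + 2.2² + 10.4² + 2·[21.3·2.2·0.85 + 21.3·10.4·0.75 + 2.2·10.4·0.70] = 566.69 + 443.974 = 1010.66.
Because errors are independent across components, Cov(Tᵢ,Tⱼ) = Cov(Xᵢ,Xⱼ); the off-diagonal part of the true-score variance is the same as above.
True-score variance = [21.3²·0.90 + 2.2²·0.92 + 10.4²·0.95] + 443.974 = 515.526 + 443.974 = 959.5.
Reliability = 959.5 / 1010.66 = 0.949.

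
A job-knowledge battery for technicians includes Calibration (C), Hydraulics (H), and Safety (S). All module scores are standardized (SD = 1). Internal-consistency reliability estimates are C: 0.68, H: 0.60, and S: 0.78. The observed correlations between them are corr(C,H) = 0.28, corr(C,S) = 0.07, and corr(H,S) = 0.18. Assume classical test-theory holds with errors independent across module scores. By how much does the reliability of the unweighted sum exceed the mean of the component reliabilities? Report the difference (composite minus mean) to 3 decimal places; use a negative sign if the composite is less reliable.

0.082

Var(sum) = 3 + 1.06 = 4.06; true-score variance = 2.06 + 1.06 = 3.12; composite reliability = 0.7685.
Mean component reliability = 0.6867.
Difference = 0.7685 − 0.6867 = 0.082.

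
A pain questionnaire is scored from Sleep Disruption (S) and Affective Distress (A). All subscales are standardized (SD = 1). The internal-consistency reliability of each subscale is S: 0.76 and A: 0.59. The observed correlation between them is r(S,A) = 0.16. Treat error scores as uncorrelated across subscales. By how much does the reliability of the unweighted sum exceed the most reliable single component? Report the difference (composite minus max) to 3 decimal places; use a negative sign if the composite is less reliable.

-0.040

Var(sum) = 2 + 0.32 = 2.32; true-score variance = 1.35 + 0.32 = 1.67; composite reliability = 0.7198.
Max component reliability = 0.7600.
Difference = 0.7198 − 0.7600 = -0.040.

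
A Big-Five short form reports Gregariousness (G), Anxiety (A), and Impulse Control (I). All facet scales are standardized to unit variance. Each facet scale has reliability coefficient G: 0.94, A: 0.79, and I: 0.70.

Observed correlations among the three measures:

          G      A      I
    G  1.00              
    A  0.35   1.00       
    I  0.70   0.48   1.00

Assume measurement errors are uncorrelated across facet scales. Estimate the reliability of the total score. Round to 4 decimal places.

0.9059

Var(G+A+I) = 3 + 2·[0.35 + 0.70 + 0.48] = 3 + 3.06 = 6.06.
Under uncorrelated errors the observed covariances equal the true-score covariances, so only the own-variance terms attenuate.
True-score variance = [0.94 + 0.79 + 0.70] + 3.06 = 2.43 + 3.06 = 5.49.
Reliability = 5.49 / 6.06 = 0.9059.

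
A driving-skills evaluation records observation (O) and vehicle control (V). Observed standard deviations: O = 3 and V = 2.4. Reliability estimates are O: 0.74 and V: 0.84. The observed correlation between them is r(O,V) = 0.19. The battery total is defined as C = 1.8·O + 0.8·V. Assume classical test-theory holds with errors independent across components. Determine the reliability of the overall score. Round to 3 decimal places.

0.778

Var(C) = 1.8²·3² + 0.8²·2.4² + 2·[1.44·3·2.4·0.19] = 32.8464 + 3.93984 = 36.7862.
Under uncorrelated errors the observed covariances equal the true-score covariances, so only the own-variance terms attenuate.
True-score variance = [1.8²·3²·0.74 + 0.8²·2.4²·0.84] + 3.93984 = 24.675 + 3.93984 = 28.6148.
Reliability = 28.6148 / 36.7862 = 0.778.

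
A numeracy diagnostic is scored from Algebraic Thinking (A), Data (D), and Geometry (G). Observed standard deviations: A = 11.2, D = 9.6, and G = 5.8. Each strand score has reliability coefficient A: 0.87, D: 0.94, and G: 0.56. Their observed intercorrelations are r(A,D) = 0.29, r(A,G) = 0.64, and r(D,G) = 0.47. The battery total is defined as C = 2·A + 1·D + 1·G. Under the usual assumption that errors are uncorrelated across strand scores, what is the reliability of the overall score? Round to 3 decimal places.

Var(C) = 2²·11.2² + 9.6² + 5.8² + 2·[2·11.2·9.6·0.29 + 2·11.2·5.8·0.64 + 9.6·5.8·0.47] = 627.56 + 343.36 = 970.92.
With uncorrelated errors the cross-covariances are all true-score covariance, so they carry over unchanged; only the diagonal terms shrink to ρᵢσᵢ².
True-score variance = [2²·11.2²·0.87 + 9.6²·0.94 + 5.8²·0.56] + 343.36 = 542 + 343.36 = 885.36.
Reliability = 885.36 / 970.92 = 0.912.

0.912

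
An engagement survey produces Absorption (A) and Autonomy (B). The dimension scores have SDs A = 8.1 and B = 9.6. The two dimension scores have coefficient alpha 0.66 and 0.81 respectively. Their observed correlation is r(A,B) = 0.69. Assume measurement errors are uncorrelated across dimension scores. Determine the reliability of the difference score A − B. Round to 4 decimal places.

0.2109

Var(A−B) = 8.1² + 9.6² − 2·8.1·9.6·0.69 = 157.77 − 107.309 = 50.4612.
With uncorrelated errors the cross-covariances are all true-score covariance, so they carry over unchanged; only the diagonal terms shrink to ρᵢσᵢ².
True-score variance = [8.1²·0.66 + 9.6²·0.81] − 107.309 = 117.952 − 107.309 = 10.6434.
Reliability = 10.6434 / 50.4612 = 0.2109.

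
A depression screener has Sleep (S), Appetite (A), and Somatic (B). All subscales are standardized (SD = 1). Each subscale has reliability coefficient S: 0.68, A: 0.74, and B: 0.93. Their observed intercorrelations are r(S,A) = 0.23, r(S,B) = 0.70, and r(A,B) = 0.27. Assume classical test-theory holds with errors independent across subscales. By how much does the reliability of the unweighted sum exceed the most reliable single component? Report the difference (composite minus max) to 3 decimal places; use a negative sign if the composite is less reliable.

Var(sum) = 3 + 2.4 = 5.4; true-score variance = 2.35 + 2.4 = 4.75; composite reliability = 0.8796.
Max component reliability = 0.9300.
Difference = 0.8796 − 0.9300 = -0.050.

-0.050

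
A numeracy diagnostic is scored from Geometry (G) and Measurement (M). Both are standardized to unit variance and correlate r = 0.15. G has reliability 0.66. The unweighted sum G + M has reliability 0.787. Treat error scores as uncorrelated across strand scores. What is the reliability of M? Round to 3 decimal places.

Var(G+M) = 2 + 2·0.15 = 2.300.
True-score variance = ρ_G + ρ_M + 2·0.15, so 0.787 = (0.66 + ρ_M + 0.30) / 2.300.
ρ_M = 0.787·2.300 − 0.66 − 0.30 = 0.850.

0.850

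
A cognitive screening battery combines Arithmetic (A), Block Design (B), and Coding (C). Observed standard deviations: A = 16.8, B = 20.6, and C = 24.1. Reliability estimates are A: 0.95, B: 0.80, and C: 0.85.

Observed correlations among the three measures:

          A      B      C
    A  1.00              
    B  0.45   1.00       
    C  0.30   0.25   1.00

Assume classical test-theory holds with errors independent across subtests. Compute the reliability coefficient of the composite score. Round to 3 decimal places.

0.911

Var(A+B+C) = 16.8² + 20.6² + 24.1² + 2·[16.8·20.6·0.45 + 16.8·24.1·0.30 + 20.6·24.1·0.25] = 1287.41 + 802.63 = 2090.04.
Under uncorrelated errors the observed covariances equal the true-score covariances, so only the own-variance terms attenuate.
True-score variance = [16.8²·0.95 + 20.6²·0.80 + 24.1²·0.85] + 802.63 = 1101.3 + 802.63 = 1903.93.
Reliability = 1903.93 / 2090.04 = 0.911.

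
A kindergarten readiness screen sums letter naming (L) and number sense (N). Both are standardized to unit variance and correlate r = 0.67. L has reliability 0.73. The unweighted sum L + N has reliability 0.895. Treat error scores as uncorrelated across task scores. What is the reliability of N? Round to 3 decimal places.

Var(L+N) = 2 + 2·0.67 = 3.340.
True-score variance = ρ_L + ρ_N + 2·0.67, so 0.895 = (0.73 + ρ_N + 1.34) / 3.340.
ρ_N = 0.895·3.340 − 0.73 − 1.34 = 0.919.

0.919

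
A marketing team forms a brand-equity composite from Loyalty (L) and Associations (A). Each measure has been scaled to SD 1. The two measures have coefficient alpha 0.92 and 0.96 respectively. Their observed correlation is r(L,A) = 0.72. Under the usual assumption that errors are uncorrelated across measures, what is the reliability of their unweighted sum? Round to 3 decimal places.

0.965

Var(L+A) = 2 + 2·[0.72] = 2 + 1.44 = 3.44.
With uncorrelated errors the cross-covariances are all true-score covariance, so they carry over unchanged; only the diagonal terms shrink to ρᵢσᵢ².
True-score variance = [0.92 + 0.96] + 1.44 = 1.88 + 1.44 = 3.32.
Reliability = 3.32 / 3.44 = 0.965.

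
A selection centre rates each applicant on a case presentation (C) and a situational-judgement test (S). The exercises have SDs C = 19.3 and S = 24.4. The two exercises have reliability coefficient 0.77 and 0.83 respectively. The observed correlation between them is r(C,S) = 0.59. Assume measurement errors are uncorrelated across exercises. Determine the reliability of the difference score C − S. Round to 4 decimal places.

0.5466

Var(C−S) = 19.3² + 24.4² − 2·19.3·24.4·0.59 = 967.85 − 555.686 = 412.164.
Under uncorrelated errors the observed covariances equal the true-score covariances, so only the own-variance terms attenuate.
True-score variance = [19.3²·0.77 + 24.4²·0.83] − 555.686 = 780.966 − 555.686 = 225.28.
Reliability = 225.28 / 412.164 = 0.5466.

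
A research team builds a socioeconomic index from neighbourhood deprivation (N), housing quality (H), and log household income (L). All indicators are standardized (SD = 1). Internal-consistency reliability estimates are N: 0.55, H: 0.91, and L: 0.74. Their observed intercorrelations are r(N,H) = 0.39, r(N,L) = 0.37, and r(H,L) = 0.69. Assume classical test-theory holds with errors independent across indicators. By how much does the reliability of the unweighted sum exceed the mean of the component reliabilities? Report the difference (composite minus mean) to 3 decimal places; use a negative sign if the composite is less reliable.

Var(sum) = 3 + 2.9 = 5.9; true-score variance = 2.2 + 2.9 = 5.1; composite reliability = 0.8644.
Mean component reliability = 0.7333.
Difference = 0.8644 − 0.7333 = 0.131.

0.131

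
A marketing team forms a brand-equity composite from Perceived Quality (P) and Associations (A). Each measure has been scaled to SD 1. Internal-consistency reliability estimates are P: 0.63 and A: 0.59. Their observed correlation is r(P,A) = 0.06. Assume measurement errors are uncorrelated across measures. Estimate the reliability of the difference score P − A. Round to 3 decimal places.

0.585

Var(P−A) = 1 + 1 − 2·0.06 = 2 − 0.12 = 1.88.
Under uncorrelated errors the observed covariances equal the true-score covariances, so only the own-variance terms attenuate.
True-score variance = [0.63 + 0.59] − 0.12 = 1.22 − 0.12 = 1.1.
Reliability = 1.1 / 1.88 = 0.585.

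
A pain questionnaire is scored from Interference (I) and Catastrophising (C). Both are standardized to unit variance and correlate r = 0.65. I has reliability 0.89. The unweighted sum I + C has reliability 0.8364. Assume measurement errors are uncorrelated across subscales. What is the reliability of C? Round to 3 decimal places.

Var(I+C) = 2 + 2·0.65 = 3.300.
True-score variance = ρ_I + ρ_C + 2·0.65, so 0.8364 = (0.89 + ρ_C + 1.30) / 3.300.
ρ_C = 0.8364·3.300 − 0.89 − 1.30 = 0.570.

0.570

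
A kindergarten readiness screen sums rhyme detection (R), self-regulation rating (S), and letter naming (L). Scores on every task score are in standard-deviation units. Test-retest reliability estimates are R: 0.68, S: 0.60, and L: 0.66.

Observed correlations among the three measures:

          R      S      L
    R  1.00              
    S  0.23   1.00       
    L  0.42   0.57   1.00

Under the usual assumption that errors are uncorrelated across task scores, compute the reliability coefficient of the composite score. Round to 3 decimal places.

0.805

Var(R+S+L) = 3 + 2·[0.23 + 0.42 + 0.57] = 3 + 2.44 = 5.44.
With uncorrelated errors the cross-covariances are all true-score covariance, so they carry over unchanged; only the diagonal terms shrink to ρᵢσᵢ².
True-score variance = [0.68 + 0.60 + 0.66] + 2.44 = 1.94 + 2.44 = 4.38.
Reliability = 4.38 / 5.44 = 0.805.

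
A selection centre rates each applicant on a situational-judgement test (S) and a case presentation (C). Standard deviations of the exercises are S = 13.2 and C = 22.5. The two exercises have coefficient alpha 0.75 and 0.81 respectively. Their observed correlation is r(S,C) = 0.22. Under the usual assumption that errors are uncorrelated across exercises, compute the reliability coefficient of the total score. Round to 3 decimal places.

Var(S+C) = 13.2² + 22.5² + 2·[13.2·22.5·0.22] = 680.49 + 130.68 = 811.17.
Because errors are independent across components, Cov(Tᵢ,Tⱼ) = Cov(Xᵢ,Xⱼ); the off-diagonal part of the true-score variance is the same as above.
True-score variance = [13.2²·0.75 + 22.5²·0.81] + 130.68 = 540.742 + 130.68 = 671.422.
Reliability = 671.422 / 811.17 = 0.828.

0.828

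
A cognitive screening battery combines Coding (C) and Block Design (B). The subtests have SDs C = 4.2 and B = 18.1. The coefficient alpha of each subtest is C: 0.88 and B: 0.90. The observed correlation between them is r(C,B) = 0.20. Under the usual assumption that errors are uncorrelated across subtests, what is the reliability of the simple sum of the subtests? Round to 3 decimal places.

0.907

Var(C+B) = 4.2² + 18.1² + 2·[4.2·18.1·0.20] = 345.25 + 30.408 = 375.658.
Under uncorrelated errors the observed covariances equal the true-score covariances, so only the own-variance terms attenuate.
True-score variance = [4.2²·0.88 + 18.1²·0.90] + 30.408 = 310.372 + 30.408 = 340.78.
Reliability = 340.78 / 375.658 = 0.907.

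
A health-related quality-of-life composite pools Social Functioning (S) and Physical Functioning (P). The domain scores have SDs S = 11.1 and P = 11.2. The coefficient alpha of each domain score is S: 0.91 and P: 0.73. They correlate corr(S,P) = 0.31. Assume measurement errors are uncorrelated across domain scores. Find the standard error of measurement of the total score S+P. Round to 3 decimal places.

Var(total) = 248.65 + 77.0784 = 325.728.
True-score variance = 203.692 + 77.0784 = 280.771, so reliability = 0.8620.
Error variance = 325.728 − 280.771 = 44.9577; SEM = √44.9577 = 6.705.

6.705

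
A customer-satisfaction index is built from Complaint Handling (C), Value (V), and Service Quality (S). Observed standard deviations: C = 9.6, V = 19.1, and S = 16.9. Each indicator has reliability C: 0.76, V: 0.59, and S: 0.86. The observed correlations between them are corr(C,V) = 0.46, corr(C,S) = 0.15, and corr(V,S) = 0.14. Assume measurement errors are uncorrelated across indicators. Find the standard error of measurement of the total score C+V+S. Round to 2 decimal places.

14.55

Var(total) = 742.58 + 307.744 = 1050.32.
True-score variance = 530.904 + 307.744 = 838.649, so reliability = 0.7985.
Error variance = 1050.32 − 838.649 = 211.676; SEM = √211.676 = 14.55.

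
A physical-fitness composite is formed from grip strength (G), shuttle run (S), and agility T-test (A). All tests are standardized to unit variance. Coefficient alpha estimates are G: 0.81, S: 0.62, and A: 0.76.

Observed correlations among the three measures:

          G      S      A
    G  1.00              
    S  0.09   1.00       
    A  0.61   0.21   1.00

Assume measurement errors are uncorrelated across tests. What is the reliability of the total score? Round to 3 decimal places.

0.832

Var(G+S+A) = 3 + 2·[0.09 + 0.61 + 0.21] = 3 + 1.82 = 4.82.
Because errors are independent across components, Cov(Tᵢ,Tⱼ) = Cov(Xᵢ,Xⱼ); the off-diagonal part of the true-score variance is the same as above.
True-score variance = [0.81 + 0.62 + 0.76] + 1.82 = 2.19 + 1.82 = 4.01.
Reliability = 4.01 / 4.82 = 0.832.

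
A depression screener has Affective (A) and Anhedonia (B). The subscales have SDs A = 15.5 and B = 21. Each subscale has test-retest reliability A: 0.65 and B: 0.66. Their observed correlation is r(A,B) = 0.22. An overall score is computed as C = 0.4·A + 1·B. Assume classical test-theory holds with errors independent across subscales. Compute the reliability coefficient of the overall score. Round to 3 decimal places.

0.696

Var(C) = 0.4²·15.5² + 21² + 2·[0.4·15.5·21·0.22] = 479.44 + 57.288 = 536.728.
Because errors are independent across components, Cov(Tᵢ,Tⱼ) = Cov(Xᵢ,Xⱼ); the off-diagonal part of the true-score variance is the same as above.
True-score variance = [0.4²·15.5²·0.65 + 21²·0.66] + 57.288 = 316.046 + 57.288 = 373.334.
Reliability = 373.334 / 536.728 = 0.696.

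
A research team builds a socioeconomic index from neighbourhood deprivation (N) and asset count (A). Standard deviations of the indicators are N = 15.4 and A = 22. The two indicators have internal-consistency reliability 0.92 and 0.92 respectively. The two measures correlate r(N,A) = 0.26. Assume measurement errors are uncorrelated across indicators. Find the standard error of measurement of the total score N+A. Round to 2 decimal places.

7.60

Var(total) = 721.16 + 176.176 = 897.336.
True-score variance = 663.467 + 176.176 = 839.643, so reliability = 0.9357.
Error variance = 897.336 − 839.643 = 57.6928; SEM = √57.6928 = 7.60.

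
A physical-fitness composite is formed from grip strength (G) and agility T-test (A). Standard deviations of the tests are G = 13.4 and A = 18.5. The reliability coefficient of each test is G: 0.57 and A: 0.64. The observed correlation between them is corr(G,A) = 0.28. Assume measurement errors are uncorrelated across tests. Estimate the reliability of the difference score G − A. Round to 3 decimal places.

0.477

Var(G−A) = 13.4² + 18.5² − 2·13.4·18.5·0.28 = 521.81 − 138.824 = 382.986.
Because errors are independent across components, Cov(Tᵢ,Tⱼ) = Cov(Xᵢ,Xⱼ); the off-diagonal part of the true-score variance is the same as above.
True-score variance = [13.4²·0.57 + 18.5²·0.64] − 138.824 = 321.389 − 138.824 = 182.565.
Reliability = 182.565 / 382.986 = 0.477.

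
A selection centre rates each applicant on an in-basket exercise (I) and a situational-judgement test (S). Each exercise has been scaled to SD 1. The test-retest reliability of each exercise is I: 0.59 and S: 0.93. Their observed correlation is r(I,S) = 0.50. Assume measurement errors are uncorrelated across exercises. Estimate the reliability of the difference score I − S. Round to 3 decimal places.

Var(I−S) = 1 + 1 − 2·0.50 = 2 − 1 = 1.
Because errors are independent across components, Cov(Tᵢ,Tⱼ) = Cov(Xᵢ,Xⱼ); the off-diagonal part of the true-score variance is the same as above.
True-score variance = [0.59 + 0.93] − 1 = 1.52 − 1 = 0.52.
Reliability = 0.52 / 1 = 0.520.

0.520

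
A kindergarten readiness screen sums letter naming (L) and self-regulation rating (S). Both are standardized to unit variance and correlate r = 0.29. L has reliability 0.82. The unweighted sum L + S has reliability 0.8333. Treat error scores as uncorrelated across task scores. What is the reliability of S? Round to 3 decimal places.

Var(L+S) = 2 + 2·0.29 = 2.580.
True-score variance = ρ_L + ρ_S + 2·0.29, so 0.8333 = (0.82 + ρ_S + 0.58) / 2.580.
ρ_S = 0.8333·2.580 − 0.82 − 0.58 = 0.750.

0.750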